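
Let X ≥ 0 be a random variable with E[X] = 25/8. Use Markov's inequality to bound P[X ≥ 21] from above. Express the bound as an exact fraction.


μ = E[X] = 25/8, a = 21.
Markov: P[X ≥ 21] ≤ μ/a = (25/8)/21 = 25/168.
Numerically: ≈ 0.1488.
(Since a = 21 > μ = 3.1250, the bound 25/168 is < 1 and informative.)

P[X ≥ 21] ≤ 25/168 ≈ 0.1488.


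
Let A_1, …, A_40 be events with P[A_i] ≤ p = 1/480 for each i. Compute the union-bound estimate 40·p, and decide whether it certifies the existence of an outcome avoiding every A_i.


Union bound: P[∪_{i=1}^{40} A_i] ≤ Σ_i P[A_i] ≤ 40·p = 40·(1/480) = 1/12.
Numerically: 1/12 ≈ 0.0833.
Is 1/12 < 1? YES.
Since P[∪ A_i] ≤ 1/12 < 1, the complement has P[∩ A_i^c] ≥ 1 − 1/12 = 11/12 > 0, so some outcome avoids every A_i.

40·p = 1/12 ≈ 0.0833; existence CERTIFIED by the union bound.


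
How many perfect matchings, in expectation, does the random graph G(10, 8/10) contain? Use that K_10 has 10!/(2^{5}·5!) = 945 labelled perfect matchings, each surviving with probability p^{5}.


K_10 has 10!/(2^{5}·5!) = 945 labelled perfect matchings.
For each such perfect matching H, let X_H = 1 if all 5 edges of H are present in G. Then P[X_H = 1] = p^{5} = (4/5)^{5} = 1024/3125.
Summing the indicators: E[X] = Σ_H E[X_H] = 945 · p^{5} = 945 · 1024/3125 = 193536/625.
Numerically: E[X] ≈ 309.66.

E[X] = 945 · (4/5)^{5} = 193536/625 ≈ 309.66.


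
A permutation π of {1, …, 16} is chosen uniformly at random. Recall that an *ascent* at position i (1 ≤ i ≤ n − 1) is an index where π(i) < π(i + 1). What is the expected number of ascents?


Write X = Σ X_I over i = 1, …, 15, with X_I the indicator of one ascent.
There are 15 indicators.
For each fixed i, the pair (π(i), π(i+1)) is a uniformly random ordered pair of distinct values from {1, …, 16}; by symmetry P[π(i) < π(i+1)] = 1/2.
By linearity: E[X] = 15 · (1/2) = (16 − 1) · (1/2) = 15/2 ≈ 7.500000.

E[X] = 15/2 = 7.500000.


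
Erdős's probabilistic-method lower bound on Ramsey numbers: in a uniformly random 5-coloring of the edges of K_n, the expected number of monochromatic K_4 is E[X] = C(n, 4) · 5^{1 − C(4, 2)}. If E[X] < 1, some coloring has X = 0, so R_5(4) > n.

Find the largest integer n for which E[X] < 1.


We need C(n, 4) · 5^{1 − 6} < 1, i.e. C(n, 4) < 5^{6 − 1} = 3125.
Check values of n near the boundary:
  n = 14: C(14, 4) = 1001; 1001 < 3125? YES
  n = 15: C(15, 4) = 1365; 1365 < 3125? YES
  n = 16: C(16, 4) = 1820; 1820 < 3125? YES
  n = 17: C(17, 4) = 2380; 2380 < 3125? YES
  n = 18: C(18, 4) = 3060; 3060 < 3125? YES
  n = 19: C(19, 4) = 3876; 3876 < 3125? NO
The largest n with C(n, 4) < 3125 is n = 18 (where E[X] = 612/625 ≈ 0.979200). Hence R_5(4) > 18, i.e. R_5(4) ≥ 19.

Largest n = 18; hence R_5(4) > 18.


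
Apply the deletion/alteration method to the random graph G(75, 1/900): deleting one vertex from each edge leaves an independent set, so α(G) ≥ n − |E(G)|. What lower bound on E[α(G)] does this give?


E[|E(G)|] = C(75, 2)·p = 2775 · (1/900) = 37/12.
E[α(G)] ≥ n − E[|E(G)|] = 75 − 37/12 = 863/12.
Numerically: ≈ 71.917.
(This is only a lower bound; the true E[α(G)] may be larger.)

E[α(G)] ≥ 863/12 ≈ 71.917.


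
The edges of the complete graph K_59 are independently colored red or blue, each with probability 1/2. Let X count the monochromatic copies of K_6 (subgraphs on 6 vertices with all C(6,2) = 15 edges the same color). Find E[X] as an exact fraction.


Let X = Σ_S X_S over the C(59, 6) = 45057474 subsets S of size 6, where X_S = 1 if the K_6 on S is monochromatic.
For a fixed S, the K_6 on S has C(6, 2) = 15 edges. P[all 15 edges red] = (1/2)^15, and likewise for blue, so P[monochromatic] = 2·(1/2)^15 = 2^{1 − 15} = 1/16384.
By linearity: E[X] = C(59, 6) · 2^{1 − 15} = 45057474 · 1/16384 = 22528737/8192.
Numerically: E[X] ≈ 2750.090.

E[X] = C(59,6)·2^(1−C(6,2)) = 22528737/8192 ≈ 2750.090.


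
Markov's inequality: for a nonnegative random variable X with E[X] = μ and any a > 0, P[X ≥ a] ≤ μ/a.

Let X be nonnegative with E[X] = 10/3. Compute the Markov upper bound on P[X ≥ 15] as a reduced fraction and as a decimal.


μ = E[X] = 10/3, a = 15.
Markov: P[X ≥ 15] ≤ μ/a = (10/3)/15 = 2/9.
Numerically: ≈ 0.222222.
(Since a = 15 > μ = 3.333333, the bound 2/9 is < 1 and informative.)

P[X ≥ 15] ≤ 2/9 ≈ 0.222222.


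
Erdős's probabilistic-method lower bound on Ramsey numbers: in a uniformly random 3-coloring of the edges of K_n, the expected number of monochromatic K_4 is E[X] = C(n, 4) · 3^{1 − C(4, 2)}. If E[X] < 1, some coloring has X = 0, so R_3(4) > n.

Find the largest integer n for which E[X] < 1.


We need C(n, 4) · 3^{1 − 6} < 1, i.e. C(n, 4) < 3^{6 − 1} = 243.
Check values of n near the boundary:
  n = 9: C(9, 4) = 126; 126 < 243? YES
  n = 10: C(10, 4) = 210; 210 < 243? YES
  n = 11: C(11, 4) = 330; 330 < 243? NO
  n = 12: C(12, 4) = 495; 495 < 243? NO
  n = 13: C(13, 4) = 715; 715 < 243? NO
The largest n with C(n, 4) < 243 is n = 10 (where E[X] = 70/81 ≈ 0.8641975). Hence R_3(4) > 10, i.e. R_3(4) ≥ 11.

Largest n = 10; hence R_3(4) > 10.


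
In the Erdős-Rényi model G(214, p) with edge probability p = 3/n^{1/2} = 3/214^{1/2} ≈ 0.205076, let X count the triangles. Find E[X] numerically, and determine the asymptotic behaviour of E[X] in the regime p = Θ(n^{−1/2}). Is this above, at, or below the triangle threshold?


Number of potential triangles: C(214, 3) = 1610564.
Each occurs with probability p³ ≈ (0.205076)³ ≈ 8.62468226e-03.
By linearity: E[X] = C(214, 3)·p³ ≈ 1610564 · 8.62468226e-03 ≈ 13890.602754.
Since α = 1/2 < 1, p = c/n^{1/2} ≫ 1/n is above the triangle threshold p ~ 1/n. Asymptotically E[X] ~ (c³/6)·n^{3(1−α)} = (3³/6)·n^{1.5} → ∞; triangles are abundant w.h.p.

E[X] ≈ 13890.602754; in regime p = Θ(1/n^{1/2}) E[X] diverges (above the triangle threshold p ~ 1/n).


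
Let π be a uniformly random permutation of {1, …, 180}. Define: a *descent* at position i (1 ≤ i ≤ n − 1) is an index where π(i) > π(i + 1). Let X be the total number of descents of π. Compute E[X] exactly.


Write X = Σ X_I over i = 1, …, 179, with X_I the indicator of one descent.
There are 179 indicators.
For each fixed i, the pair (π(i), π(i+1)) is a uniformly random ordered pair of distinct values from {1, …, 180}; by symmetry P[π(i) > π(i+1)] = 1/2.
By linearity: E[X] = 179 · (1/2) = (180 − 1) · (1/2) = 179/2 ≈ 89.5000.

E[X] = 179/2 = 89.5000.


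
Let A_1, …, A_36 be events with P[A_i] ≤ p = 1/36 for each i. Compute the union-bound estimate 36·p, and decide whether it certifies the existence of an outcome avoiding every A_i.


Union bound: P[∪_{i=1}^{36} A_i] ≤ Σ_i P[A_i] ≤ 36·p = 36·(1/36) = 1.
Numerically: 1 ≈ 1.000.
Is 1 < 1? NO.
Since the bound 1 is ≥ 1, the union bound is uninformative here; it does NOT by itself certify existence.

36·p = 1 ≈ 1.000; existence NOT certified by the union bound.


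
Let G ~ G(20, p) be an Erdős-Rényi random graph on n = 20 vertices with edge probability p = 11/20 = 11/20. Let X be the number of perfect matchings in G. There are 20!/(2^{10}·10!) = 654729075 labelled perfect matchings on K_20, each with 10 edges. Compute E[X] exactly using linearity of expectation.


K_20 has 20!/(2^{10}·10!) = 654729075 labelled perfect matchings.
For each such perfect matching H, let X_H = 1 if all 10 edges of H are present in G. Then P[X_H = 1] = p^{10} = (11/20)^{10} = 25937424601/10240000000000.
Summing the indicators: E[X] = Σ_H E[X_H] = 654729075 · p^{10} = 654729075 · 25937424601/10240000000000 = 679279440675798963/409600000000.
Numerically: E[X] ≈ 1.66e+06.

E[X] = 654729075 · (11/20)^{10} = 679279440675798963/409600000000 ≈ 1.66e+06.


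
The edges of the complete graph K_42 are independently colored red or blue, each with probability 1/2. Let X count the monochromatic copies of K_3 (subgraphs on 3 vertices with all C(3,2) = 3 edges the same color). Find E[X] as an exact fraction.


Let X = Σ_S X_S over the C(42, 3) = 11480 subsets S of size 3, where X_S = 1 if the K_3 on S is monochromatic.
For a fixed S, the K_3 on S has C(3, 2) = 3 edges. P[all 3 edges red] = (1/2)^3, and likewise for blue, so P[monochromatic] = 2·(1/2)^3 = 2^{1 − 3} = 1/4.
By linearity of expectation: E[X] = C(42, 3) · 2^{1 − 3} = 11480 · 1/4 = 2870.
Numerically: E[X] ≈ 2870.00000.

E[X] = C(42,3)·2^(1−C(3,2)) = 2870 ≈ 2870.00000.


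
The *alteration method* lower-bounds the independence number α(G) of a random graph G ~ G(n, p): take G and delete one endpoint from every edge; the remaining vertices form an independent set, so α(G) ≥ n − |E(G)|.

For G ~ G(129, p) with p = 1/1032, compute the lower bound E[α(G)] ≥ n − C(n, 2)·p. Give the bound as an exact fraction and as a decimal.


E[|E(G)|] = C(129, 2)·p = 8256 · (1/1032) = 8.
E[α(G)] ≥ n − E[|E(G)|] = 129 − 8 = 121.
Numerically: ≈ 121.000.
(This is only a lower bound; the true E[α(G)] may be larger.)

E[α(G)] ≥ 121 ≈ 121.000.


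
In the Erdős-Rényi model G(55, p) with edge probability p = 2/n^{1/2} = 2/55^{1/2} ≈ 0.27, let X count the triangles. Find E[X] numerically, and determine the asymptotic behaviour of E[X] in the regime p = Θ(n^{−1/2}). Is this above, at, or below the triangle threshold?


Number of potential triangles: C(55, 3) = 26235.
Each occurs with probability p³ ≈ (0.27)³ ≈ 1.96131e-02.
By linearity: E[X] = C(55, 3)·p³ ≈ 26235 · 1.96131e-02 ≈ 514.549.
Since α = 1/2 < 1, p = c/n^{1/2} ≫ 1/n is above the triangle threshold p ~ 1/n. Asymptotically E[X] ~ (c³/6)·n^{3(1−α)} = (2³/6)·n^{1.5} → ∞; triangles are abundant w.h.p.

E[X] ≈ 514.549; in regime p = Θ(1/n^{1/2}) E[X] diverges (above the triangle threshold p ~ 1/n).


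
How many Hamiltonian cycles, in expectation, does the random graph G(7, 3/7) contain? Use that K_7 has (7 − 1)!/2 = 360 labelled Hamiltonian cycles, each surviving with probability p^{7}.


K_7 has (7 − 1)!/2 = 360 labelled Hamiltonian cycles.
For each such Hamiltonian cycle H, let X_H = 1 if all 7 edges of H are present in G. Then P[X_H = 1] = p^{7} = (3/7)^{7} = 2187/823543.
Summing the indicators: E[X] = Σ_H E[X_H] = 360 · p^{7} = 360 · 2187/823543 = 787320/823543.
Numerically: E[X] ≈ 0.956.

E[X] = 360 · (3/7)^{7} = 787320/823543 ≈ 0.956.


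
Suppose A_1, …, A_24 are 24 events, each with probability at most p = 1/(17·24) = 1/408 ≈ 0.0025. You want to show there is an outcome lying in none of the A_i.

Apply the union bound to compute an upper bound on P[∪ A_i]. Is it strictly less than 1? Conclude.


Union bound: P[∪_{i=1}^{24} A_i] ≤ Σ_i P[A_i] ≤ 24·p = 24·(1/408) = 1/17.
Numerically: 1/17 ≈ 0.0588.
Is 1/17 < 1? YES.
Since P[∪ A_i] ≤ 1/17 < 1, the complement has P[∩ A_i^c] ≥ 1 − 1/17 = 16/17 > 0, so some outcome avoids every A_i.

24·p = 1/17 ≈ 0.0588; existence CERTIFIED by the union bound.


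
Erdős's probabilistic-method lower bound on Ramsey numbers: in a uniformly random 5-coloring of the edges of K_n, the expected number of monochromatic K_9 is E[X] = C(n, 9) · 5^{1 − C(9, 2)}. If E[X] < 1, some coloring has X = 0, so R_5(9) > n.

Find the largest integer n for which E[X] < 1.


We need C(n, 9) · 5^{1 − 36} < 1, i.e. C(n, 9) < 5^{36 − 1} = 2910383045673370361328125.
Check values of n near the boundary:
  n = 2166: C(2166, 9) = 2844037944203015677277940; 2844037944203015677277940 < 2910383045673370361328125? YES
  n = 2167: C(2167, 9) = 2855899084841489792706810; 2855899084841489792706810 < 2910383045673370361328125? YES
  n = 2168: C(2168, 9) = 2867804175977929537095120; 2867804175977929537095120 < 2910383045673370361328125? YES
  n = 2169: C(2169, 9) = 2879753360044504243499683; 2879753360044504243499683 < 2910383045673370361328125? YES
  n = 2170: C(2170, 9) = 2891746779868845075610510; 2891746779868845075610510 < 2910383045673370361328125? YES
  n = 2171: C(2171, 9) = 2903784578674959601827205; 2903784578674959601827205 < 2910383045673370361328125? YES
  n = 2172: C(2172, 9) = 2915866900084148060642020; 2915866900084148060642020 < 2910383045673370361328125? NO
The largest n with C(n, 9) < 2910383045673370361328125 is n = 2171 (where E[X] = 580756915734991920365441/582076609134674072265625 ≈ 0.9977). Hence R_5(9) > 2171, i.e. R_5(9) ≥ 2172.

Largest n = 2171; hence R_5(9) > 2171.


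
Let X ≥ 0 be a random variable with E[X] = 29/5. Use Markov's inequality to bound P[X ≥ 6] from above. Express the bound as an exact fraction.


μ = E[X] = 29/5, a = 6.
Markov: P[X ≥ 6] ≤ μ/a = (29/5)/6 = 29/30.
Numerically: ≈ 0.9667.
(Since a = 6 > μ = 5.8000, the bound 29/30 is < 1 and informative.)

P[X ≥ 6] ≤ 29/30 ≈ 0.9667.


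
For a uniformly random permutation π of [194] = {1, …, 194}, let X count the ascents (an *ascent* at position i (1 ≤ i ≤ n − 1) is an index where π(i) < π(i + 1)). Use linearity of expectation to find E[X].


Write X = Σ X_I over i = 1, …, 193, with X_I the indicator of one ascent.
There are 193 indicators.
For each fixed i, the pair (π(i), π(i+1)) is a uniformly random ordered pair of distinct values from {1, …, 194}; by symmetry P[π(i) < π(i+1)] = 1/2.
By linearity: E[X] = 193 · (1/2) = (194 − 1) · (1/2) = 193/2 ≈ 96.50000.

E[X] = 193/2 = 96.50000.


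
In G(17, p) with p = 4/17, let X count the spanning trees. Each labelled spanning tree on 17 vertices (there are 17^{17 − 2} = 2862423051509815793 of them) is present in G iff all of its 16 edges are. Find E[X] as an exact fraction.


K_17 has 17^{17 − 2} = 2862423051509815793 labelled spanning trees.
For each such spanning tree H, let X_H = 1 if all 16 edges of H are present in G. Then P[X_H = 1] = p^{16} = (4/17)^{16} = 4294967296/48661191875666868481.
By linearity: E[X] = Σ_H E[X_H] = 2862423051509815793 · p^{16} = 2862423051509815793 · 4294967296/48661191875666868481 = 4294967296/17.
Numerically: E[X] ≈ 2.5265e+08.

E[X] = 2862423051509815793 · (4/17)^{16} = 4294967296/17 ≈ 2.5265e+08.


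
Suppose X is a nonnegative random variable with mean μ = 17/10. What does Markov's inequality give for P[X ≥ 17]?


μ = E[X] = 17/10, a = 17.
Markov: P[X ≥ 17] ≤ μ/a = (17/10)/17 = 1/10.
Numerically: ≈ 0.10000.
(Since a = 17 > μ = 1.70000, the bound 1/10 is < 1 and informative.)

P[X ≥ 17] ≤ 1/10 ≈ 0.10000.


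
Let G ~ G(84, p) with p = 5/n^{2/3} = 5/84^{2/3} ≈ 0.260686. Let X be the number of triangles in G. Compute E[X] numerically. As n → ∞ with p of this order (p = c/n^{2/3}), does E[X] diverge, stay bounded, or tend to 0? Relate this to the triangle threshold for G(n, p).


Number of potential triangles: C(84, 3) = 95284.
Each occurs with probability p³ ≈ (0.260686)³ ≈ 1.77154195e-02.
By linearity: E[X] = C(84, 3)·p³ ≈ 95284 · 1.77154195e-02 ≈ 1687.996032.
Since α = 2/3 < 1, p = c/n^{2/3} ≫ 1/n is above the triangle threshold p ~ 1/n. Asymptotically E[X] ~ (c³/6)·n^{3(1−α)} = (5³/6)·n^{1} → ∞; triangles are abundant w.h.p.

E[X] ≈ 1687.996032; in regime p = Θ(1/n^{2/3}) E[X] diverges (above the triangle threshold p ~ 1/n).


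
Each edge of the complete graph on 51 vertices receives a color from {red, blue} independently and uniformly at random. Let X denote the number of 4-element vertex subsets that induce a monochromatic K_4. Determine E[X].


Let X = Σ_S X_S over the C(51, 4) = 249900 subsets S of size 4, where X_S = 1 if the K_4 on S is monochromatic.
For a fixed S, the K_4 on S has C(4, 2) = 6 edges. P[all 6 edges red] = (1/2)^6, and likewise for blue, so P[monochromatic] = 2·(1/2)^6 = 2^{1 − 6} = 1/32.
By linearity of expectation: E[X] = C(51, 4) · 2^{1 − 6} = 249900 · 1/32 = 62475/8.
Numerically: E[X] ≈ 7809.375.

E[X] = C(51,4)·2^(1−C(4,2)) = 62475/8 ≈ 7809.375.


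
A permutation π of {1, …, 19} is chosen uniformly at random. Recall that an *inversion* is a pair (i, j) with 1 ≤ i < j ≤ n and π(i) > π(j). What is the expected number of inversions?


Write X = Σ X_I over the C(19, 2) = 171 pairs i < j, with X_I the indicator of one inversion.
There are 171 indicators.
For each fixed pair i < j, the values π(i) and π(j) are two distinct elements of {1, …, 19} in uniformly random order; by symmetry P[π(i) > π(j)] = 1/2.
By linearity: E[X] = 171 · (1/2) = C(19, 2) · (1/2) = 171/2 = 171/2 ≈ 85.500.

E[X] = 171/2 = 85.500.


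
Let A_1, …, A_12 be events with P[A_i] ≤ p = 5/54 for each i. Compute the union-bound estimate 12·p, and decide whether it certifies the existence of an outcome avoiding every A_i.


Union bound: P[∪_{i=1}^{12} A_i] ≤ Σ_i P[A_i] ≤ 12·p = 12·(5/54) = 10/9.
Numerically: 10/9 ≈ 1.11111.
Is 10/9 < 1? NO.
Since the bound 10/9 is ≥ 1, the union bound is uninformative here; it does NOT by itself certify existence.

12·p = 10/9 ≈ 1.11111; existence NOT certified by the union bound.


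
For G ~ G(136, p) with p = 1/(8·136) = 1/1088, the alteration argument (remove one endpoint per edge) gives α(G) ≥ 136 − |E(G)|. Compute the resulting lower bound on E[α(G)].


E[|E(G)|] = C(136, 2)·p = 9180 · (1/1088) = 135/16.
E[α(G)] ≥ n − E[|E(G)|] = 136 − 135/16 = 2041/16.
Numerically: ≈ 127.562.
(This is only a lower bound; the true E[α(G)] may be larger.)

E[α(G)] ≥ 2041/16 ≈ 127.562.


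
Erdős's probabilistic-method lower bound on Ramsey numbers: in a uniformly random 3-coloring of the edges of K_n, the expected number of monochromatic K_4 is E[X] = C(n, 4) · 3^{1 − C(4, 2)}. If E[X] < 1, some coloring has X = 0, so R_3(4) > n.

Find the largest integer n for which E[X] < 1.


We need C(n, 4) · 3^{1 − 6} < 1, i.e. C(n, 4) < 3^{6 − 1} = 243.
Check values of n near the boundary:
  n = 6: C(6, 4) = 15; 15 < 243? YES
  n = 7: C(7, 4) = 35; 35 < 243? YES
  n = 8: C(8, 4) = 70; 70 < 243? YES
  n = 9: C(9, 4) = 126; 126 < 243? YES
  n = 10: C(10, 4) = 210; 210 < 243? YES
  n = 11: C(11, 4) = 330; 330 < 243? NO
The largest n with C(n, 4) < 243 is n = 10 (where E[X] = 70/81 ≈ 0.8641975). Hence R_3(4) > 10, i.e. R_3(4) ≥ 11.

Largest n = 10; hence R_3(4) > 10.


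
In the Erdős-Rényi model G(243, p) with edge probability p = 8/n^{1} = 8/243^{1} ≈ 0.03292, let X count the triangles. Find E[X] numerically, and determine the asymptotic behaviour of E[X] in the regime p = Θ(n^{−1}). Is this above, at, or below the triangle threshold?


Number of potential triangles: C(243, 3) = 2362041.
Each occurs with probability p³ ≈ (0.03292)³ ≈ 3.568216e-05.
By linearity: E[X] = C(243, 3)·p³ ≈ 2362041 · 3.568216e-05 ≈ 84.2827.
Here α = 1, so p = 8/n is exactly at the triangle threshold p ~ 1/n. Asymptotically E[X] → c³/6 = 8³/6 = 256/3 ≈ 85.3333, a bounded constant. In this regime the triangle count is asymptotically Poisson(c³/6).

E[X] ≈ 84.2827; in regime p = Θ(1/n^{1}) E[X] stays bounded (at the triangle threshold p ~ 1/n).


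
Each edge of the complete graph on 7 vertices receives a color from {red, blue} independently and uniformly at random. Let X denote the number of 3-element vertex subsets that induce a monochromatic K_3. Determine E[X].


Let X = Σ_S X_S over the C(7, 3) = 35 subsets S of size 3, where X_S = 1 if the K_3 on S is monochromatic.
For a fixed S, the K_3 on S has C(3, 2) = 3 edges. P[all 3 edges red] = (1/2)^3, and likewise for blue, so P[monochromatic] = 2·(1/2)^3 = 2^{1 − 3} = 1/4.
Summing: E[X] = C(7, 3) · 2^{1 − 3} = 35 · 1/4 = 35/4.
Numerically: E[X] ≈ 8.7500.

E[X] = C(7,3)·2^(1−C(3,2)) = 35/4 ≈ 8.7500.


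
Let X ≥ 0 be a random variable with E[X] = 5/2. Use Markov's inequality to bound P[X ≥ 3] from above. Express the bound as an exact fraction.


μ = E[X] = 5/2, a = 3.
Markov: P[X ≥ 3] ≤ μ/a = (5/2)/3 = 5/6.
Numerically: ≈ 0.833333.
(Since a = 3 > μ = 2.500000, the bound 5/6 is < 1 and informative.)

P[X ≥ 3] ≤ 5/6 ≈ 0.833333.


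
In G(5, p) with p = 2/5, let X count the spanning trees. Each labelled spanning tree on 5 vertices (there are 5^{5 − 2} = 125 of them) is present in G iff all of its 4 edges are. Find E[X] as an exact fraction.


K_5 has 5^{5 − 2} = 125 labelled spanning trees.
For each such spanning tree H, let X_H = 1 if all 4 edges of H are present in G. Then P[X_H = 1] = p^{4} = (2/5)^{4} = 16/625.
By linearity: E[X] = Σ_H E[X_H] = 125 · p^{4} = 125 · 16/625 = 16/5.
Numerically: E[X] ≈ 3.2.

E[X] = 125 · (2/5)^{4} = 16/5 ≈ 3.2.


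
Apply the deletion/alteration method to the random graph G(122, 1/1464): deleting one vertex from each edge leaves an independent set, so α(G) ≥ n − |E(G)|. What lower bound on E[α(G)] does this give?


E[|E(G)|] = C(122, 2)·p = 7381 · (1/1464) = 121/24.
E[α(G)] ≥ n − E[|E(G)|] = 122 − 121/24 = 2807/24.
Numerically: ≈ 116.958.
(This is only a lower bound; the true E[α(G)] may be larger.)

E[α(G)] ≥ 2807/24 ≈ 116.958.


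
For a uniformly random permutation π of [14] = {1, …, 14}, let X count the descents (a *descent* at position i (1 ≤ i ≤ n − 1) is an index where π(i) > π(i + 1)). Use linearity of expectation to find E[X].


Write X = Σ X_I over i = 1, …, 13, with X_I the indicator of one descent.
There are 13 indicators.
For each fixed i, the pair (π(i), π(i+1)) is a uniformly random ordered pair of distinct values from {1, …, 14}; by symmetry P[π(i) > π(i+1)] = 1/2.
By linearity: E[X] = 13 · (1/2) = (14 − 1) · (1/2) = 13/2 ≈ 6.500.

E[X] = 13/2 = 6.500.


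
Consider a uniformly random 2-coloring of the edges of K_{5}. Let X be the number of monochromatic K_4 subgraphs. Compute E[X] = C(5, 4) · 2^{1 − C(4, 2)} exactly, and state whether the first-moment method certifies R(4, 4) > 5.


E[X] = C(5, 4) · 2^{1 − 6} = 5 · 2^{−5} = 5/32.
As a reduced fraction: E[X] = 5/32 ≈ 0.1562.
Is E[X] < 1? YES.
Since E[X] < 1, there exists a 2-coloring of K_{5} with no monochromatic K_4; hence R(4, 4) > 5.

E[X] = 5/32 ≈ 0.1562; E[X] < 1, so R(4, 4) > 5.


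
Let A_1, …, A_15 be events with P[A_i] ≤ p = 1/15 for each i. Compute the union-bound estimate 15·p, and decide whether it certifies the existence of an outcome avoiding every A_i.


Union bound: P[∪_{i=1}^{15} A_i] ≤ Σ_i P[A_i] ≤ 15·p = 15·(1/15) = 1.
Numerically: 1 ≈ 1.000000.
Is 1 < 1? NO.
Since the bound 1 is ≥ 1, the union bound is uninformative here; it does NOT by itself certify existence.

15·p = 1 ≈ 1.000000; existence NOT certified by the union bound.


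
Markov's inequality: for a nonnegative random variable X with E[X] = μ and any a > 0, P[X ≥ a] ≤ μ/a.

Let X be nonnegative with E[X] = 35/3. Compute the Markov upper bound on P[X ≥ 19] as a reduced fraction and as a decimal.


μ = E[X] = 35/3, a = 19.
Markov: P[X ≥ 19] ≤ μ/a = (35/3)/19 = 35/57.
Numerically: ≈ 0.614.
(Since a = 19 > μ = 11.667, the bound 35/57 is < 1 and informative.)

P[X ≥ 19] ≤ 35/57 ≈ 0.614.


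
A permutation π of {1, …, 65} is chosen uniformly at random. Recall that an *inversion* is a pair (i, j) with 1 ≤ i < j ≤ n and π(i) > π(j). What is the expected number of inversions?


Write X = Σ X_I over the C(65, 2) = 2080 pairs i < j, with X_I the indicator of one inversion.
There are 2080 indicators.
For each fixed pair i < j, the values π(i) and π(j) are two distinct elements of {1, …, 65} in uniformly random order; by symmetry P[π(i) > π(j)] = 1/2.
By linearity: E[X] = 2080 · (1/2) = C(65, 2) · (1/2) = 2080/2 = 1040 ≈ 1040.0000.

E[X] = 1040 = 1040.0000.


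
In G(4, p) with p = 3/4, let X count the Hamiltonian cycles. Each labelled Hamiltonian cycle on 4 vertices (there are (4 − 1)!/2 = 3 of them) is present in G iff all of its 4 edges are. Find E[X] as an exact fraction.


K_4 has (4 − 1)!/2 = 3 labelled Hamiltonian cycles.
For each such Hamiltonian cycle H, let X_H = 1 if all 4 edges of H are present in G. Then P[X_H = 1] = p^{4} = (3/4)^{4} = 81/256.
By linearity: E[X] = Σ_H E[X_H] = 3 · p^{4} = 3 · 81/256 = 243/256.
Numerically: E[X] ≈ 0.9492.

E[X] = 3 · (3/4)^{4} = 243/256 ≈ 0.9492.


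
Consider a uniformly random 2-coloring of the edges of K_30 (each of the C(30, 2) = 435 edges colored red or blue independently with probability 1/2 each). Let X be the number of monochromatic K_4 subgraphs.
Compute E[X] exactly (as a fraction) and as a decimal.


Let X = Σ_S X_S over the C(30, 4) = 27405 subsets S of size 4, where X_S = 1 if the K_4 on S is monochromatic.
For a fixed S, the K_4 on S has C(4, 2) = 6 edges. P[all 6 edges red] = (1/2)^6, and likewise for blue, so P[monochromatic] = 2·(1/2)^6 = 2^{1 − 6} = 1/32.
By linearity: E[X] = C(30, 4) · 2^{1 − 6} = 27405 · 1/32 = 27405/32.
Numerically: E[X] ≈ 856.406.

E[X] = C(30,4)·2^(1−C(4,2)) = 27405/32 ≈ 856.406.


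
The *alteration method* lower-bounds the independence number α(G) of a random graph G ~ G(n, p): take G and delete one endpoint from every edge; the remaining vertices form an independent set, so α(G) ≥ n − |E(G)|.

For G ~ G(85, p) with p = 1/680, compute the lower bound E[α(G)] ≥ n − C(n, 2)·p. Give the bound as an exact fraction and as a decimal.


E[|E(G)|] = C(85, 2)·p = 3570 · (1/680) = 21/4.
E[α(G)] ≥ n − E[|E(G)|] = 85 − 21/4 = 319/4.
Numerically: ≈ 79.750000.
(This is only a lower bound; the true E[α(G)] may be larger.)

E[α(G)] ≥ 319/4 ≈ 79.750000.


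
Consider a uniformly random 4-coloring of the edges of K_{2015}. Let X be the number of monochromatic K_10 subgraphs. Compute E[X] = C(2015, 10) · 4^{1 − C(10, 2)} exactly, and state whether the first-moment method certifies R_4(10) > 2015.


E[X] = C(2015, 10) · 4^{1 − 45} = 297353674437325491072340253 · 4^{−44} = 297353674437325491072340253/309485009821345068724781056.
As a reduced fraction: E[X] = 297353674437325491072340253/309485009821345068724781056 ≈ 0.9608.
Is E[X] < 1? YES.
Since E[X] < 1, there exists a 4-coloring of K_{2015} with no monochromatic K_10; hence R_4(10) > 2015.

E[X] = 297353674437325491072340253/309485009821345068724781056 ≈ 0.9608; E[X] < 1, so R_4(10) > 2015.


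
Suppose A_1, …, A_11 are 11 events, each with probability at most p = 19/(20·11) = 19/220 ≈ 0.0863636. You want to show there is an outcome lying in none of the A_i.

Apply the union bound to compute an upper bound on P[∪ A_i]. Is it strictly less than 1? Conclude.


Union bound: P[∪_{i=1}^{11} A_i] ≤ Σ_i P[A_i] ≤ 11·p = 11·(19/220) = 19/20.
Numerically: 19/20 ≈ 0.9500000.
Is 19/20 < 1? YES.
Since P[∪ A_i] ≤ 19/20 < 1, the complement has P[∩ A_i^c] ≥ 1 − 19/20 = 1/20 > 0, so some outcome avoids every A_i.

11·p = 19/20 ≈ 0.9500000; existence CERTIFIED by the union bound.


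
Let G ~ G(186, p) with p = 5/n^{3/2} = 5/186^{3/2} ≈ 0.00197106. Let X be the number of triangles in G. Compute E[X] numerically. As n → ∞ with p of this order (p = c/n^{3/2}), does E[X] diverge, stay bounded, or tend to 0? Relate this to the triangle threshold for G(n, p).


Number of potential triangles: C(186, 3) = 1055240.
Each occurs with probability p³ ≈ (0.00197106)³ ≈ 7.65776023e-09.
By linearity: E[X] = C(186, 3)·p³ ≈ 1055240 · 7.65776023e-09 ≈ 0.008081.
Since α = 3/2 > 1, p = c/n^{3/2} = o(1/n) is below the triangle threshold p ~ 1/n. Asymptotically E[X] ~ (c³/6)·n^{3(1−α)} = (5³/6)·n^{-1.5} → 0, so by Markov's inequality G has no triangles w.h.p.

E[X] ≈ 0.008081; in regime p = Θ(1/n^{3/2}) E[X] tends to 0 (below the triangle threshold p ~ 1/n).


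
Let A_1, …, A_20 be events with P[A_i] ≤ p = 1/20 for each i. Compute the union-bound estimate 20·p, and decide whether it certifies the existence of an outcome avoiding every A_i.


Union bound: P[∪_{i=1}^{20} A_i] ≤ Σ_i P[A_i] ≤ 20·p = 20·(1/20) = 1.
Numerically: 1 ≈ 1.0000000.
Is 1 < 1? NO.
Since the bound 1 is ≥ 1, the union bound is uninformative here; it does NOT by itself certify existence.

20·p = 1 ≈ 1.0000000; existence NOT certified by the union bound.


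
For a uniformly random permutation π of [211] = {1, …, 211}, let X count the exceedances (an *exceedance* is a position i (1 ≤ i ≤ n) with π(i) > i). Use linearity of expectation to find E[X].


Write X = Σ_{i=1}^{211} X_i, where X_i = 1_{π(i) > i}.
For each fixed i, π(i) is uniform over {1, …, 211} (marginal of a uniform permutation), so P[π(i) > i] = (n − i)/n. Summing: Σ_{i=1}^{211} (n − i)/n = (0 + 1 + … + 210)/211 = 211(211 − 1)/(2·211) = (211 − 1)/2.
Hence E[X] = Σ_{i=1}^{211} (211 − i)/211 = 105 ≈ 105.000.

E[X] = 105 = 105.000.


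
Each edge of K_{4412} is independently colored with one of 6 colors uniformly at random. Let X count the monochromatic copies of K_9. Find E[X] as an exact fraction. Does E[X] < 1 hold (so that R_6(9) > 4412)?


E[X] = C(4412, 9) · 6^{1 − 36} = 1731452449760113018141823620 · 6^{−35} = 1731452449760113018141823620/1719070799748422591028658176.
As a reduced fraction: E[X] = 432863112440028254535455905/429767699937105647757164544 ≈ 1.007203.
Is E[X] < 1? NO.
Since E[X] ≥ 1, the first-moment bound is inconclusive at n = 4412; it does NOT by itself certify R_6(9) > 4412.

E[X] = 432863112440028254535455905/429767699937105647757164544 ≈ 1.007203; E[X] ≥ 1; first-moment method inconclusive here.


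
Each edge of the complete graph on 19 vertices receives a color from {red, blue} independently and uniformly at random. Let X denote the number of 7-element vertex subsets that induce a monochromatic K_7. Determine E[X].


Let X = Σ_S X_S over the C(19, 7) = 50388 subsets S of size 7, where X_S = 1 if the K_7 on S is monochromatic.
For a fixed S, the K_7 on S has C(7, 2) = 21 edges. P[all 21 edges red] = (1/2)^21, and likewise for blue, so P[monochromatic] = 2·(1/2)^21 = 2^{1 − 21} = 1/1048576.
By linearity of expectation: E[X] = C(19, 7) · 2^{1 − 21} = 50388 · 1/1048576 = 12597/262144.
Numerically: E[X] ≈ 0.0481.

E[X] = C(19,7)·2^(1−C(7,2)) = 12597/262144 ≈ 0.0481.


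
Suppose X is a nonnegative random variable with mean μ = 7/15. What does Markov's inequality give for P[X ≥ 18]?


μ = E[X] = 7/15, a = 18.
Markov: P[X ≥ 18] ≤ μ/a = (7/15)/18 = 7/270.
Numerically: ≈ 0.026.
(Since a = 18 > μ = 0.467, the bound 7/270 is < 1 and informative.)

P[X ≥ 18] ≤ 7/270 ≈ 0.026.


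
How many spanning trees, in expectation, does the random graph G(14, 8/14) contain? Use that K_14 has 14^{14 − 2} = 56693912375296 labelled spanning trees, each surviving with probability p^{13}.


K_14 has 14^{14 − 2} = 56693912375296 labelled spanning trees.
For each such spanning tree H, let X_H = 1 if all 13 edges of H are present in G. Then P[X_H = 1] = p^{13} = (4/7)^{13} = 67108864/96889010407.
Summing the indicators: E[X] = Σ_H E[X_H] = 56693912375296 · p^{13} = 56693912375296 · 67108864/96889010407 = 274877906944/7.
Numerically: E[X] ≈ 3.927e+10.

E[X] = 56693912375296 · (4/7)^{13} = 274877906944/7 ≈ 3.927e+10.


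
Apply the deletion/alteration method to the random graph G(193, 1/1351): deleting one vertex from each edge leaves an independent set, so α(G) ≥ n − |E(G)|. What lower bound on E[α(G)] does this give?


E[|E(G)|] = C(193, 2)·p = 18528 · (1/1351) = 96/7.
E[α(G)] ≥ n − E[|E(G)|] = 193 − 96/7 = 1255/7.
Numerically: ≈ 179.285714.
(This is only a lower bound; the true E[α(G)] may be larger.)

E[α(G)] ≥ 1255/7 ≈ 179.285714.


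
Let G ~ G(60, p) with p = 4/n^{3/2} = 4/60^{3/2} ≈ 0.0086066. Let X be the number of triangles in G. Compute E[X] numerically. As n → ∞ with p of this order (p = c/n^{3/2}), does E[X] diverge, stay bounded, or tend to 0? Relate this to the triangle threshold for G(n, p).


Number of potential triangles: C(60, 3) = 34220.
Each occurs with probability p³ ≈ (0.0086066)³ ≈ 6.3752812e-07.
By linearity: E[X] = C(60, 3)·p³ ≈ 34220 · 6.3752812e-07 ≈ 0.02182.
Since α = 3/2 > 1, p = c/n^{3/2} = o(1/n) is below the triangle threshold p ~ 1/n. Asymptotically E[X] ~ (c³/6)·n^{3(1−α)} = (4³/6)·n^{-1.5} → 0, so by Markov's inequality G has no triangles w.h.p.

E[X] ≈ 0.02182; in regime p = Θ(1/n^{3/2}) E[X] tends to 0 (below the triangle threshold p ~ 1/n).


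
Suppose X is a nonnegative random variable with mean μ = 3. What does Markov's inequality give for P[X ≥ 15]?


μ = E[X] = 3, a = 15.
Markov: P[X ≥ 15] ≤ μ/a = (3)/15 = 1/5.
Numerically: ≈ 0.20000.
(Since a = 15 > μ = 3.00000, the bound 1/5 is < 1 and informative.)

P[X ≥ 15] ≤ 1/5 ≈ 0.20000.


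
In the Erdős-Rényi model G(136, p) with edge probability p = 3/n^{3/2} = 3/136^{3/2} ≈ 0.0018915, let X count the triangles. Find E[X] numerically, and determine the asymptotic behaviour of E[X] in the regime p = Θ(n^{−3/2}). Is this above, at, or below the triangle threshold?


Number of potential triangles: C(136, 3) = 410040.
Each occurs with probability p³ ≈ (0.0018915)³ ≈ 6.7676623e-09.
By linearity: E[X] = C(136, 3)·p³ ≈ 410040 · 6.7676623e-09 ≈ 0.00278.
Since α = 3/2 > 1, p = c/n^{3/2} = o(1/n) is below the triangle threshold p ~ 1/n. Asymptotically E[X] ~ (c³/6)·n^{3(1−α)} = (3³/6)·n^{-1.5} → 0, so by Markov's inequality G has no triangles w.h.p.

E[X] ≈ 0.00278; in regime p = Θ(1/n^{3/2}) E[X] tends to 0 (below the triangle threshold p ~ 1/n).


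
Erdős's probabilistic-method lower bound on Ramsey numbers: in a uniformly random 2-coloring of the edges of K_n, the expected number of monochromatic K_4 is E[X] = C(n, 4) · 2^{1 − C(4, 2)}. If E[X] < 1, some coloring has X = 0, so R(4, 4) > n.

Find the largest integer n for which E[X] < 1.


We need C(n, 4) · 2^{1 − 6} < 1, i.e. C(n, 4) < 2^{6 − 1} = 32.
Check values of n near the boundary:
  n = 4: C(4, 4) = 1; 1 < 32? YES
  n = 5: C(5, 4) = 5; 5 < 32? YES
  n = 6: C(6, 4) = 15; 15 < 32? YES
  n = 7: C(7, 4) = 35; 35 < 32? NO
The largest n with C(n, 4) < 32 is n = 6 (where E[X] = 15/32 ≈ 0.469). Hence R(4, 4) > 6, i.e. R(4, 4) ≥ 7.

Largest n = 6; hence R(4, 4) > 6.


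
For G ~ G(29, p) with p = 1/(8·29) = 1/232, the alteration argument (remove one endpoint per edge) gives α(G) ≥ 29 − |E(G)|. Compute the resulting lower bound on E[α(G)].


E[|E(G)|] = C(29, 2)·p = 406 · (1/232) = 7/4.
E[α(G)] ≥ n − E[|E(G)|] = 29 − 7/4 = 109/4.
Numerically: ≈ 27.250.
(This is only a lower bound; the true E[α(G)] may be larger.)

E[α(G)] ≥ 109/4 ≈ 27.250.


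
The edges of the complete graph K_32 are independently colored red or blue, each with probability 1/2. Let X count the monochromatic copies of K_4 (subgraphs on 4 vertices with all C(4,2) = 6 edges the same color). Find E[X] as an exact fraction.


Let X = Σ_S X_S over the C(32, 4) = 35960 subsets S of size 4, where X_S = 1 if the K_4 on S is monochromatic.
For a fixed S, the K_4 on S has C(4, 2) = 6 edges. P[all 6 edges red] = (1/2)^6, and likewise for blue, so P[monochromatic] = 2·(1/2)^6 = 2^{1 − 6} = 1/32.
By linearity of expectation: E[X] = C(32, 4) · 2^{1 − 6} = 35960 · 1/32 = 4495/4.
Numerically: E[X] ≈ 1123.7500.

E[X] = C(32,4)·2^(1−C(4,2)) = 4495/4 ≈ 1123.7500.


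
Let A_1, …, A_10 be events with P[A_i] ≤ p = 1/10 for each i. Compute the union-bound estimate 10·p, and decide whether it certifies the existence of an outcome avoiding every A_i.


Union bound: P[∪_{i=1}^{10} A_i] ≤ Σ_i P[A_i] ≤ 10·p = 10·(1/10) = 1.
Numerically: 1 ≈ 1.000000.
Is 1 < 1? NO.
Since the bound 1 is ≥ 1, the union bound is uninformative here; it does NOT by itself certify existence.

10·p = 1 ≈ 1.000000; existence NOT certified by the union bound.


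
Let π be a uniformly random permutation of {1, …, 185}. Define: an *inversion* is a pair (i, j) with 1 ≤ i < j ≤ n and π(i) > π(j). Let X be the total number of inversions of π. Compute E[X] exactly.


Write X = Σ X_I over the C(185, 2) = 17020 pairs i < j, with X_I the indicator of one inversion.
There are 17020 indicators.
For each fixed pair i < j, the values π(i) and π(j) are two distinct elements of {1, …, 185} in uniformly random order; by symmetry P[π(i) > π(j)] = 1/2.
By linearity: E[X] = 17020 · (1/2) = C(185, 2) · (1/2) = 17020/2 = 8510 ≈ 8510.000.

E[X] = 8510 = 8510.000.


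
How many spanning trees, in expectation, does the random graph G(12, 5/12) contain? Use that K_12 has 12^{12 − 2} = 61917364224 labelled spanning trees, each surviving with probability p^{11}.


K_12 has 12^{12 − 2} = 61917364224 labelled spanning trees.
For each such spanning tree H, let X_H = 1 if all 11 edges of H are present in G. Then P[X_H = 1] = p^{11} = (5/12)^{11} = 48828125/743008370688.
Summing the indicators: E[X] = Σ_H E[X_H] = 61917364224 · p^{11} = 61917364224 · 48828125/743008370688 = 48828125/12.
Numerically: E[X] ≈ 4.07e+06.

E[X] = 61917364224 · (5/12)^{11} = 48828125/12 ≈ 4.07e+06.


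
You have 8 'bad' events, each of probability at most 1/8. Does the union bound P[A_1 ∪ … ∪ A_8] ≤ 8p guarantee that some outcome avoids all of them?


Union bound: P[∪_{i=1}^{8} A_i] ≤ Σ_i P[A_i] ≤ 8·p = 8·(1/8) = 1.
Numerically: 1 ≈ 1.0000000.
Is 1 < 1? NO.
Since the bound 1 is ≥ 1, the union bound is uninformative here; it does NOT by itself certify existence.

8·p = 1 ≈ 1.0000000; existence NOT certified by the union bound.


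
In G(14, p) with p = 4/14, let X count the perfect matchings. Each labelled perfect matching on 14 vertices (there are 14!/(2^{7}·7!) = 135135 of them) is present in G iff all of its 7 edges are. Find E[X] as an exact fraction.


K_14 has 14!/(2^{7}·7!) = 135135 labelled perfect matchings.
For each such perfect matching H, let X_H = 1 if all 7 edges of H are present in G. Then P[X_H = 1] = p^{7} = (2/7)^{7} = 128/823543.
Summing the indicators: E[X] = Σ_H E[X_H] = 135135 · p^{7} = 135135 · 128/823543 = 2471040/117649.
Numerically: E[X] ≈ 21.003.

E[X] = 135135 · (2/7)^{7} = 2471040/117649 ≈ 21.003.


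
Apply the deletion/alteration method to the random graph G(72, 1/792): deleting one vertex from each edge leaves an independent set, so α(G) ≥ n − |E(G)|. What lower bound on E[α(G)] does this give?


E[|E(G)|] = C(72, 2)·p = 2556 · (1/792) = 71/22.
E[α(G)] ≥ n − E[|E(G)|] = 72 − 71/22 = 1513/22.
Numerically: ≈ 68.773.
(This is only a lower bound; the true E[α(G)] may be larger.)

E[α(G)] ≥ 1513/22 ≈ 68.773.


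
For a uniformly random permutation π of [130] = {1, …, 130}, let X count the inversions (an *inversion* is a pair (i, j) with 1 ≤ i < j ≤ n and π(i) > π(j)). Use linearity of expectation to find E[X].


Write X = Σ X_I over the C(130, 2) = 8385 pairs i < j, with X_I the indicator of one inversion.
There are 8385 indicators.
For each fixed pair i < j, the values π(i) and π(j) are two distinct elements of {1, …, 130} in uniformly random order; by symmetry P[π(i) > π(j)] = 1/2.
By linearity: E[X] = 8385 · (1/2) = C(130, 2) · (1/2) = 8385/2 = 8385/2 ≈ 4192.500000.

E[X] = 8385/2 = 4192.500000.


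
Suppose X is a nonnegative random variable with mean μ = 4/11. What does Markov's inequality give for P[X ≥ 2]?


μ = E[X] = 4/11, a = 2.
Markov: P[X ≥ 2] ≤ μ/a = (4/11)/2 = 2/11.
Numerically: ≈ 0.181818.
(Since a = 2 > μ = 0.363636, the bound 2/11 is < 1 and informative.)

P[X ≥ 2] ≤ 2/11 ≈ 0.181818.


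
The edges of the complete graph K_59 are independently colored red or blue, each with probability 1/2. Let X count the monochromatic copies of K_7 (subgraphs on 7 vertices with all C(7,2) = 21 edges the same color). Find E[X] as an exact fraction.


Let X = Σ_S X_S over the C(59, 7) = 341149446 subsets S of size 7, where X_S = 1 if the K_7 on S is monochromatic.
For a fixed S, the K_7 on S has C(7, 2) = 21 edges. P[all 21 edges red] = (1/2)^21, and likewise for blue, so P[monochromatic] = 2·(1/2)^21 = 2^{1 − 21} = 1/1048576.
By linearity of expectation: E[X] = C(59, 7) · 2^{1 − 21} = 341149446 · 1/1048576 = 170574723/524288.
Numerically: E[X] ≈ 325.345.

E[X] = C(59,7)·2^(1−C(7,2)) = 170574723/524288 ≈ 325.345.
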